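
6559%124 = 111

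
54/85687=54/85687  =  0.00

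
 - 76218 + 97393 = 21175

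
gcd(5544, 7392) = 1848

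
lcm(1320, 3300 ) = 6600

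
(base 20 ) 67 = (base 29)4B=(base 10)127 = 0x7f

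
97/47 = 97/47 = 2.06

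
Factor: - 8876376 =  - 2^3*3^2*113^1*1091^1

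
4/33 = 4/33 = 0.12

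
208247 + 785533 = 993780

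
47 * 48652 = 2286644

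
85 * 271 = 23035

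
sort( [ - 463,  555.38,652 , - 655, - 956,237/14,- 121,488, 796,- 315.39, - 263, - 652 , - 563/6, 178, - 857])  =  [ - 956 , - 857 , - 655 ,-652, - 463, - 315.39, - 263,-121, - 563/6,  237/14, 178 , 488, 555.38,652, 796]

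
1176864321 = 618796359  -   - 558067962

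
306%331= 306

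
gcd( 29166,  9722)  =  9722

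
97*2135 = 207095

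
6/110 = 3/55 = 0.05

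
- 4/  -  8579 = 4/8579=0.00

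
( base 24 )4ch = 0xa31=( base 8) 5061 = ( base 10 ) 2609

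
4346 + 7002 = 11348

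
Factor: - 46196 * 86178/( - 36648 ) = 165878287/1527 = 3^( - 1)*53^1*271^1*509^(-1) * 11549^1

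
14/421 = 14/421 = 0.03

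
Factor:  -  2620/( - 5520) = 131/276 =2^( - 2 ) * 3^ ( - 1 )*23^(- 1 )*131^1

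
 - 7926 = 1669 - 9595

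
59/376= 59/376 = 0.16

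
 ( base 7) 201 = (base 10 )99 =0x63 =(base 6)243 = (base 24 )43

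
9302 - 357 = 8945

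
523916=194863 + 329053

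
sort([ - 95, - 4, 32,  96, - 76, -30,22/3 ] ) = [ - 95,-76, - 30, - 4,22/3,32,96] 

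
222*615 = 136530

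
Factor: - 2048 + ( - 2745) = -4793^1 = -4793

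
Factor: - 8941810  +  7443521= - 13^1*23^1*5011^1= - 1498289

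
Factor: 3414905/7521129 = 3^ ( - 2 ) * 5^1*7^( - 1)*11^( - 1)*13^1 * 107^1*491^1*10853^( - 1)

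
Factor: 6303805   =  5^1*79^1 *15959^1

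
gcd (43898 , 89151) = 1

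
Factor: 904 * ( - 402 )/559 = - 2^4  *3^1*13^(  -  1) * 43^( - 1)*67^1*113^1 = - 363408/559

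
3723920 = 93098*40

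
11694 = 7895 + 3799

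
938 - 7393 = -6455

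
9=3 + 6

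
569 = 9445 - 8876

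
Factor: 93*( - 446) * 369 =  - 2^1* 3^3 *31^1*41^1*223^1 = - 15305382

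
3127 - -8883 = 12010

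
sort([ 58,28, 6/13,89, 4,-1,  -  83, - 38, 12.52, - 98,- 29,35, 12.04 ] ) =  [ - 98,-83,-38,- 29, - 1, 6/13,  4,12.04, 12.52,28, 35,58,  89]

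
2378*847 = 2014166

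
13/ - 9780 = - 13/9780 = -0.00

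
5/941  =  5/941 =0.01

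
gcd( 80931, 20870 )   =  1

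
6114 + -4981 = 1133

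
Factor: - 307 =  - 307^1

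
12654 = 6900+5754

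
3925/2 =1962+1/2 = 1962.50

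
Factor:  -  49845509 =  - 7^1*347^1 * 20521^1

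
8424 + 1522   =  9946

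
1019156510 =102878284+916278226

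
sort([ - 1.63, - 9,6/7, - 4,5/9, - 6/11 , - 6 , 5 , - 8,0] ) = [ - 9, - 8 , - 6, - 4, - 1.63, - 6/11, 0,5/9,6/7, 5] 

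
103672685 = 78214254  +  25458431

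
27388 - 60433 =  - 33045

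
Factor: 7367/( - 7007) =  - 7^ ( - 2)*11^(  -  1)*13^( - 1)*53^1*139^1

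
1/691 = 1/691 = 0.00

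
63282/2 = 31641 = 31641.00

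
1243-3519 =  - 2276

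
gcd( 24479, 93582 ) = 1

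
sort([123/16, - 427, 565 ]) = [ - 427, 123/16, 565 ] 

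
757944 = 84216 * 9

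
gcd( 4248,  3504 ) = 24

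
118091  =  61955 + 56136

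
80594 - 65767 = 14827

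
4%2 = 0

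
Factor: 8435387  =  1429^1*5903^1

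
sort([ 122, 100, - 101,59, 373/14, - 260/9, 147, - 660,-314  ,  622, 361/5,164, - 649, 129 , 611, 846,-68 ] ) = [ - 660 , - 649,-314, - 101, - 68, - 260/9, 373/14, 59,361/5, 100,122, 129, 147, 164,611, 622, 846] 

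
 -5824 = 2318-8142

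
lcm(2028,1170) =30420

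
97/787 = 97/787= 0.12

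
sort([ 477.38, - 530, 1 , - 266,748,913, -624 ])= [-624,-530, - 266,1, 477.38,748 , 913] 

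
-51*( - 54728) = 2791128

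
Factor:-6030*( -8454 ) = 2^2*3^3* 5^1*67^1*1409^1 = 50977620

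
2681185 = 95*28223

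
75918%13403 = 8903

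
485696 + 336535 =822231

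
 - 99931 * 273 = -27281163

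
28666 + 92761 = 121427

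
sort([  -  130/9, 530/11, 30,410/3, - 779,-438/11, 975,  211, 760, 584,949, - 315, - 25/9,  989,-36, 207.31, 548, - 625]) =[ - 779,-625,-315, - 438/11, - 36,  -  130/9,-25/9, 30, 530/11, 410/3, 207.31, 211,548, 584, 760, 949, 975,989]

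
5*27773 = 138865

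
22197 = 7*3171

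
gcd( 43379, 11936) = 1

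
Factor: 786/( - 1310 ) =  -3^1*5^( - 1)=- 3/5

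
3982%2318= 1664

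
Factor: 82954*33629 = 2^1*19^1*37^1*59^1*33629^1 = 2789660066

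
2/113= 2/113 = 0.02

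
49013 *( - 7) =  -343091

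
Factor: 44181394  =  2^1*283^1*78059^1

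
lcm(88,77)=616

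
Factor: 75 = 3^1*5^2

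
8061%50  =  11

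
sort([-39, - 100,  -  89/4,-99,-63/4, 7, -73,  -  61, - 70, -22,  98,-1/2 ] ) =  [- 100,- 99,- 73, - 70, - 61,-39, - 89/4, - 22, - 63/4,- 1/2, 7, 98]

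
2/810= 1/405 = 0.00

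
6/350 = 3/175 = 0.02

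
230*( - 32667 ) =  - 7513410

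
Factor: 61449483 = 3^1 * 20483161^1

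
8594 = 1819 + 6775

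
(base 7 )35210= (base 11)6863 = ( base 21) K9E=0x233F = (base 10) 9023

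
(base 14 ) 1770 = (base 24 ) 77E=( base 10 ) 4214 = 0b1000001110110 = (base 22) 8FC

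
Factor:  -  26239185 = - 3^2 * 5^1*7^1*83299^1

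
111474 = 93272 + 18202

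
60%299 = 60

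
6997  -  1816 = 5181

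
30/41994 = 5/6999 = 0.00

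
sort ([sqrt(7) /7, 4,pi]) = [sqrt (7) /7,pi,  4 ]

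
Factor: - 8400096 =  - 2^5 * 3^2*29167^1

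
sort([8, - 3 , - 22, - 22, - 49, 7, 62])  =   [ - 49, - 22, - 22,-3,7,8,62]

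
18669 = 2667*7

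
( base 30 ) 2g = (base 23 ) 37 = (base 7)136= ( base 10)76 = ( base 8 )114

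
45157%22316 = 525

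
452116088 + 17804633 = 469920721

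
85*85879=7299715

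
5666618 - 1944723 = 3721895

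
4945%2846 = 2099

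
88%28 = 4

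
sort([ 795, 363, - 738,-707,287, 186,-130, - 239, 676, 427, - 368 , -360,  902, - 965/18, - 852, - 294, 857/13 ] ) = [ - 852, - 738, - 707,- 368,- 360,-294,-239,  -  130, - 965/18,857/13, 186,  287, 363,427,676, 795, 902]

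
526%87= 4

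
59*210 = 12390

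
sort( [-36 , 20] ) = [-36, 20]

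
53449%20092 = 13265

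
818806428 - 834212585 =  -  15406157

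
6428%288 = 92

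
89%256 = 89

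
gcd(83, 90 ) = 1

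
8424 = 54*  156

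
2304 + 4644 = 6948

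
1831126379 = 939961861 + 891164518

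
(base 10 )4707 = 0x1263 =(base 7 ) 16503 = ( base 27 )6C9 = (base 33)4AL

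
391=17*23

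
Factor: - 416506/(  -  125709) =2^1*3^( - 1)*41903^( - 1 )*208253^1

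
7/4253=7/4253  =  0.00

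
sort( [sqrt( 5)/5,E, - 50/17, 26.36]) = [- 50/17,sqrt( 5 )/5, E , 26.36] 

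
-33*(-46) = 1518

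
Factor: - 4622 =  - 2^1 * 2311^1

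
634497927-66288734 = 568209193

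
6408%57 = 24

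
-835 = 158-993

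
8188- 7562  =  626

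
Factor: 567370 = 2^1*5^1*56737^1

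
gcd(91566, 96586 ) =2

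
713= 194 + 519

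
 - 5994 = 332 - 6326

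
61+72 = 133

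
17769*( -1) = -17769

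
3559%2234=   1325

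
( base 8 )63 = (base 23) 25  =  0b110011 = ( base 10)51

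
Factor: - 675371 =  - 79^1*83^1 * 103^1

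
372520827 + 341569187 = 714090014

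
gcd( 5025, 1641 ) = 3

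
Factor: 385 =5^1 * 7^1*11^1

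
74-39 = 35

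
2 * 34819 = 69638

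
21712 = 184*118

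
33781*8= 270248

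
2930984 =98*29908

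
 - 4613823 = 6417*(-719 )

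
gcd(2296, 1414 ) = 14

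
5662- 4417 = 1245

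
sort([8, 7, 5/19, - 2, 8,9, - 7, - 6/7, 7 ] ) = [ - 7, - 2, - 6/7, 5/19,7,7, 8,8,9]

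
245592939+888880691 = 1134473630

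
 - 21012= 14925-35937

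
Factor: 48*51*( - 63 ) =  - 2^4*3^4*7^1 * 17^1  =  - 154224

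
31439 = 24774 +6665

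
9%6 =3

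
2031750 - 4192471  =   -2160721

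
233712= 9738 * 24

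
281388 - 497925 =-216537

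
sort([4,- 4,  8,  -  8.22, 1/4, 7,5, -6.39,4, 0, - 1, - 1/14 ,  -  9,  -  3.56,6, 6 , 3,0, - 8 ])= [ - 9, - 8.22, - 8,- 6.39,-4, - 3.56, - 1 , - 1/14, 0,0,  1/4,3, 4,4, 5, 6,6,  7,  8]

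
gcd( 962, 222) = 74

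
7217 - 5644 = 1573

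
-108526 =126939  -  235465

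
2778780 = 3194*870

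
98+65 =163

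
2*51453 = 102906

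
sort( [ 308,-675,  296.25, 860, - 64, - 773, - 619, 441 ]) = [ - 773, - 675, - 619, - 64,296.25,308,441, 860]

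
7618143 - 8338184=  - 720041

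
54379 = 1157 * 47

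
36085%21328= 14757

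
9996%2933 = 1197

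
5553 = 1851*3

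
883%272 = 67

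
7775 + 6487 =14262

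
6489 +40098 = 46587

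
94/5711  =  94/5711 = 0.02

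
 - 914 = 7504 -8418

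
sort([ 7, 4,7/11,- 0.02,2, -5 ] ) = [ - 5, - 0.02,7/11,2,4,7]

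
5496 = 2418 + 3078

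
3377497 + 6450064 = 9827561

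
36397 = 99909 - 63512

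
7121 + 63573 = 70694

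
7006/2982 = 2 + 521/1491 =2.35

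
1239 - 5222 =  - 3983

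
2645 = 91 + 2554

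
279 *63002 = 17577558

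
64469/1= 64469 =64469.00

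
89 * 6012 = 535068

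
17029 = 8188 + 8841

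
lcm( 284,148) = 10508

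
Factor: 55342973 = 7^1*17^1*465067^1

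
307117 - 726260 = -419143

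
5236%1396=1048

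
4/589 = 4/589=0.01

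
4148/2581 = 1 + 1567/2581= 1.61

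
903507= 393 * 2299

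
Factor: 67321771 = 11^1*163^1*37547^1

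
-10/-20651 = 10/20651=0.00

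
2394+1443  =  3837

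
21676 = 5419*4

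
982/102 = 9 + 32/51 = 9.63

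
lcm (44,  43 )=1892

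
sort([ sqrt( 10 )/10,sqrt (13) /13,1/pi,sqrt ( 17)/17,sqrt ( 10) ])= [sqrt(17)/17,sqrt( 13)/13 , sqrt (10)/10,1/pi, sqrt (10) ]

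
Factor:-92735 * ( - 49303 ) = 5^1 *17^1*47^1*1049^1*1091^1 = 4572113705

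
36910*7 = 258370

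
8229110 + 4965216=13194326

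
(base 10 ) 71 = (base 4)1013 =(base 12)5B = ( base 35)21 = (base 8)107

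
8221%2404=1009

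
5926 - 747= 5179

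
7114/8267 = 7114/8267 = 0.86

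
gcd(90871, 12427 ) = 1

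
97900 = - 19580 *(-5) 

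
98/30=3 + 4/15 = 3.27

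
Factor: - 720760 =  - 2^3*5^1*37^1*487^1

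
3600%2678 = 922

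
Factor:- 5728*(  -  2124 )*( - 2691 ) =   -  32739437952 = - 2^7*3^4*13^1 * 23^1* 59^1*179^1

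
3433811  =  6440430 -3006619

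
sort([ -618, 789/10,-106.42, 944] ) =[ - 618 , - 106.42 , 789/10, 944 ] 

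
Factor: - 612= - 2^2 *3^2*17^1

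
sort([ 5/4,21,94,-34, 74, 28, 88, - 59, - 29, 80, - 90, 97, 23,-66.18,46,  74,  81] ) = [ - 90, - 66.18, - 59, - 34, - 29, 5/4,21, 23,28, 46, 74, 74,80, 81,88, 94,  97] 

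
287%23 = 11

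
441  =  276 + 165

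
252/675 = 28/75 = 0.37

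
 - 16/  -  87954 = 8/43977 = 0.00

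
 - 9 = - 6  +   - 3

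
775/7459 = 775/7459 = 0.10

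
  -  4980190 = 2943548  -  7923738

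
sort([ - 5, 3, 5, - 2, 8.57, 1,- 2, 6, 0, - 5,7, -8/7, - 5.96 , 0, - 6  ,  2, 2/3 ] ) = [-6,-5.96, - 5,-5, -2,  -  2 ,-8/7, 0,0,2/3 , 1,2, 3,5, 6,  7,8.57 ] 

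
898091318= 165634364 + 732456954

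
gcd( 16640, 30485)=65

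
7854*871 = 6840834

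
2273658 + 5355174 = 7628832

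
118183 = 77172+41011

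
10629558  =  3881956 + 6747602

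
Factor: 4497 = 3^1 * 1499^1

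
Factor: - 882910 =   -  2^1*5^1 * 7^1*12613^1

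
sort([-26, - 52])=[ - 52,-26]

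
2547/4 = 636 +3/4  =  636.75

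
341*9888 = 3371808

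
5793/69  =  83 + 22/23 = 83.96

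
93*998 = 92814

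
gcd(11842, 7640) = 382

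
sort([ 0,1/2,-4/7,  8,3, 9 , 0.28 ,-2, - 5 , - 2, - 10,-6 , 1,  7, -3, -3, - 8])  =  [-10, - 8, - 6, -5,- 3, - 3, - 2, -2, - 4/7,  0, 0.28, 1/2,1, 3,7,8, 9]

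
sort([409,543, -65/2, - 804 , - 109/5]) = [ - 804, - 65/2, - 109/5, 409,543]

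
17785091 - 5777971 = 12007120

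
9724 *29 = 281996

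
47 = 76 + - 29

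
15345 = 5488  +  9857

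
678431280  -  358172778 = 320258502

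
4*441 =1764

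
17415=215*81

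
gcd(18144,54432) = 18144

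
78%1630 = 78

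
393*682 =268026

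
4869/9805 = 4869/9805 = 0.50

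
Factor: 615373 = 11^1 * 43^1 * 1301^1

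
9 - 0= 9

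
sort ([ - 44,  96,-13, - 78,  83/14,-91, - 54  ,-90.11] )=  [-91, - 90.11, - 78,-54,-44, - 13,83/14,  96 ] 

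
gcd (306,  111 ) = 3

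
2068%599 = 271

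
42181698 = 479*88062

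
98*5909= 579082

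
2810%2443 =367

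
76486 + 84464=160950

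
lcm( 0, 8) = 0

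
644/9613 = 644/9613 =0.07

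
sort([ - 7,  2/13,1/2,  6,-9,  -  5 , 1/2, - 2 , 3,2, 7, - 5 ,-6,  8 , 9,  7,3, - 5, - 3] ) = [ - 9, - 7, - 6, - 5, - 5, -5, - 3, - 2,2/13,1/2, 1/2, 2,3,3, 6, 7,7, 8, 9] 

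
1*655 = 655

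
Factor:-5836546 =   -  2^1*2918273^1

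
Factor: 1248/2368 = 2^(-1)*3^1*13^1* 37^(-1) = 39/74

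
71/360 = 71/360=0.20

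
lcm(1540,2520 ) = 27720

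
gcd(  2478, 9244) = 2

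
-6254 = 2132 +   -  8386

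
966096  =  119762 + 846334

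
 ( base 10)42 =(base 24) 1I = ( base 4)222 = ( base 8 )52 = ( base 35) 17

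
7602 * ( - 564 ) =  - 4287528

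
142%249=142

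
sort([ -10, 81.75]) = [- 10, 81.75] 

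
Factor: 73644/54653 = 2^2 * 3^1 *17^1 * 19^2 * 31^( - 1) *41^(- 1)*43^ ( - 1)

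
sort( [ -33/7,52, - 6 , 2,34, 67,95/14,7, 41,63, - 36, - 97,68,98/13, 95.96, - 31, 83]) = [ - 97,  -  36 , - 31, - 6, - 33/7,2,95/14 , 7 , 98/13,34 , 41, 52,63,67,68,83, 95.96]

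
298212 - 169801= 128411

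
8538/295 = 8538/295 = 28.94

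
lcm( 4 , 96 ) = 96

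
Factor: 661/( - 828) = - 2^( - 2 )*3^( - 2 )*23^( - 1)*661^1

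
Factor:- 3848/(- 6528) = 481/816=   2^( - 4)*3^( - 1 ) *13^1*17^( - 1 )*37^1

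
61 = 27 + 34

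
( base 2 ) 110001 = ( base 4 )301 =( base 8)61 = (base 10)49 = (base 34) 1F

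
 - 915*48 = -43920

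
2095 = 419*5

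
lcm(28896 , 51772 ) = 1242528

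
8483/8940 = 8483/8940 = 0.95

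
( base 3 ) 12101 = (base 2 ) 10010001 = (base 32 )4H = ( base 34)49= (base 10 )145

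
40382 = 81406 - 41024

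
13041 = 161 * 81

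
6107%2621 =865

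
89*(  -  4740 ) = -421860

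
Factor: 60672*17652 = 2^10*3^2*79^1  *1471^1 = 1070982144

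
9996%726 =558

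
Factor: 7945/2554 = 2^( - 1)*5^1*7^1 *227^1*1277^( - 1 )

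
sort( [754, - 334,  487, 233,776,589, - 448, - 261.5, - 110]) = [- 448, - 334, - 261.5, - 110,  233, 487 , 589,754,  776]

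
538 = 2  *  269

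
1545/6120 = 103/408 = 0.25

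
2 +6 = 8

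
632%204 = 20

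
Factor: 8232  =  2^3*3^1*7^3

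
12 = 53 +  - 41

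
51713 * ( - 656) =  - 33923728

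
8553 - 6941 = 1612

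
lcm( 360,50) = 1800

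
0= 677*0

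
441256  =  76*5806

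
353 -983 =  - 630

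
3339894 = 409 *8166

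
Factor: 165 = 3^1*5^1*11^1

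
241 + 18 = 259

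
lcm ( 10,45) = 90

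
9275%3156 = 2963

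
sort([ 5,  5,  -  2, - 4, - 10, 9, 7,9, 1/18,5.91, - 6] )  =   [ - 10,  -  6, - 4, - 2,1/18 , 5,5 , 5.91 , 7,  9,9]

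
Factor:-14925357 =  - 3^3*552791^1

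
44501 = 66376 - 21875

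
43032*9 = 387288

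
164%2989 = 164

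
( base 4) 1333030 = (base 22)GI0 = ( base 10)8140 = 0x1fcc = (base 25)d0f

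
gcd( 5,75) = 5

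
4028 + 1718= 5746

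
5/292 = 5/292 = 0.02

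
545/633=545/633 = 0.86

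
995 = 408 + 587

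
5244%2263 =718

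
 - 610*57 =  - 34770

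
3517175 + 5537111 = 9054286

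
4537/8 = 4537/8 = 567.12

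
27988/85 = 27988/85=329.27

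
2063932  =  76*27157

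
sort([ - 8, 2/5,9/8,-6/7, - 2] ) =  [ - 8, - 2, - 6/7, 2/5,9/8]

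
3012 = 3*1004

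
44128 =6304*7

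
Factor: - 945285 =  - 3^1*5^1*11^1*17^1*337^1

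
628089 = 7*89727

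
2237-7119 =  - 4882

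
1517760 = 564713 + 953047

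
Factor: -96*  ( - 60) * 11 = 63360  =  2^7*3^2*  5^1*11^1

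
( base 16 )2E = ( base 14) 34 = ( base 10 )46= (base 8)56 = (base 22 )22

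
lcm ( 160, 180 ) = 1440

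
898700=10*89870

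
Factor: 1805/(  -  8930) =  - 2^(-1)*19^1*47^( -1)=-19/94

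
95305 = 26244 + 69061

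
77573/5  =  15514 + 3/5=15514.60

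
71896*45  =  3235320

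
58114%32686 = 25428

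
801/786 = 1 + 5/262 =1.02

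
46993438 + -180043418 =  - 133049980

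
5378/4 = 2689/2 = 1344.50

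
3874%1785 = 304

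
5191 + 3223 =8414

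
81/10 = 81/10 = 8.10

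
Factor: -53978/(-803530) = 26989/401765 = 5^(  -  1)* 7^(-1) * 13^( - 1)*137^1*197^1*883^( - 1)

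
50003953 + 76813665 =126817618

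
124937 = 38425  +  86512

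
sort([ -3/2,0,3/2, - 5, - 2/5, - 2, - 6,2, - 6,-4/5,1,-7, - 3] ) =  [ - 7,  -  6, - 6, - 5 ,  -  3,- 2, - 3/2, - 4/5, - 2/5,0, 1,3/2,2 ]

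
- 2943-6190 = -9133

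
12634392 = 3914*3228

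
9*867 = 7803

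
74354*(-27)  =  - 2007558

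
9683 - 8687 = 996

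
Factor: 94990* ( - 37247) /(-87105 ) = 707618506/17421 = 2^1*3^( - 1) * 7^2* 17^1*23^1*59^1*313^1 * 5807^(-1 )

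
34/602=17/301 =0.06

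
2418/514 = 4 + 181/257 = 4.70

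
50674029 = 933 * 54313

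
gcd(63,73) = 1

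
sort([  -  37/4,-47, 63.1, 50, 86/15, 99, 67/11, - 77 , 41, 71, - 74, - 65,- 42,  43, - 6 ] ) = [ - 77,-74,  -  65, - 47, - 42, - 37/4, - 6  ,  86/15,67/11,  41,43, 50,63.1,  71, 99]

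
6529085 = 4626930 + 1902155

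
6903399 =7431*929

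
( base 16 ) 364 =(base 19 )27D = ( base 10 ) 868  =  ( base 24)1c4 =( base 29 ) 10r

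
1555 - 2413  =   - 858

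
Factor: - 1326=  -2^1*3^1*13^1* 17^1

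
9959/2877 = 9959/2877 = 3.46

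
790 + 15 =805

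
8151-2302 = 5849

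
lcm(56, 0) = 0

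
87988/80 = 1099  +  17/20=1099.85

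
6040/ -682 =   -  9 + 49/341 =-8.86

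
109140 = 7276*15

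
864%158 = 74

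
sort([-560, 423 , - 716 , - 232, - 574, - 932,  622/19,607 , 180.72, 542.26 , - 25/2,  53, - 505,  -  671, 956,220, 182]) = [ - 932, - 716, - 671, - 574, - 560, - 505, - 232, - 25/2,  622/19,53,  180.72, 182, 220, 423,542.26,607,956]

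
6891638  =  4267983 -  - 2623655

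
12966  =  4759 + 8207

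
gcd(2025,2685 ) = 15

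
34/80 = 17/40 = 0.42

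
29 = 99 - 70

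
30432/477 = 63 + 127/159 = 63.80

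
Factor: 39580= 2^2* 5^1 * 1979^1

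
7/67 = 7/67 = 0.10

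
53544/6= 8924=8924.00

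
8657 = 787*11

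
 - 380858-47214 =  -428072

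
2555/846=3 + 17/846 = 3.02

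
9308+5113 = 14421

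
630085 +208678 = 838763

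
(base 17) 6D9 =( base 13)B81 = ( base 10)1964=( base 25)33E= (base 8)3654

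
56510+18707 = 75217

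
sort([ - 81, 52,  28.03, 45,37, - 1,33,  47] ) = [ - 81, - 1, 28.03, 33, 37, 45, 47, 52 ] 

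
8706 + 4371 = 13077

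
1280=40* 32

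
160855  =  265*607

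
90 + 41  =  131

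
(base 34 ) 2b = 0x4f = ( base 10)79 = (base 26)31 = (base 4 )1033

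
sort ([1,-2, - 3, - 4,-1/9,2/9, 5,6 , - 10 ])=[ - 10, - 4, - 3, - 2, - 1/9,  2/9,1, 5,  6]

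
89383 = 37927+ 51456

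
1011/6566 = 1011/6566= 0.15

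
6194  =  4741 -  - 1453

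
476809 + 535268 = 1012077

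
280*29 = 8120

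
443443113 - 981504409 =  - 538061296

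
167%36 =23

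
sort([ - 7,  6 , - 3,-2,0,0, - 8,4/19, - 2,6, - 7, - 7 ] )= [ - 8, - 7, - 7, - 7, - 3, - 2, - 2,  0 , 0,4/19,6,6] 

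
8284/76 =109 = 109.00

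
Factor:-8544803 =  - 8544803^1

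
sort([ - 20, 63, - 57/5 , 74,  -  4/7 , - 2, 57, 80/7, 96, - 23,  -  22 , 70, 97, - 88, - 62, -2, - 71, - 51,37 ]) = [  -  88, - 71 ,  -  62, - 51,-23, - 22, - 20, - 57/5, - 2,-2, - 4/7,80/7 , 37,  57, 63, 70,74,  96, 97]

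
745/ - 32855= -1 + 6422/6571 = - 0.02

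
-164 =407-571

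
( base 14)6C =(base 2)1100000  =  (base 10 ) 96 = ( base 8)140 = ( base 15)66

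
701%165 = 41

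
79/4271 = 79/4271 = 0.02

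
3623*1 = 3623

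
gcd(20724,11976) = 12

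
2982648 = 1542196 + 1440452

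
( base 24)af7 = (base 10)6127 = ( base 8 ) 13757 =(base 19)gi9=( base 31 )6bk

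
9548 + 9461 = 19009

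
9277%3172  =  2933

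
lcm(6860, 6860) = 6860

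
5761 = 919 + 4842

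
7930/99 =80 + 10/99 = 80.10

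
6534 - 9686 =- 3152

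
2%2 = 0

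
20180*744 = 15013920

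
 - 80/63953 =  - 1 + 63873/63953 = - 0.00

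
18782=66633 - 47851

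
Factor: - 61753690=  - 2^1*5^1*17^1*363257^1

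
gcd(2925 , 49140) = 585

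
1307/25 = 52 + 7/25= 52.28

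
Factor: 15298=2^1*7649^1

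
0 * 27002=0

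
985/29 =985/29 = 33.97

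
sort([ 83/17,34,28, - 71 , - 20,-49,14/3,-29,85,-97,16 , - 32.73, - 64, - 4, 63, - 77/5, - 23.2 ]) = [ - 97, -71, - 64, -49, - 32.73, - 29, - 23.2, - 20,-77/5, - 4,14/3,83/17,16,28, 34,63,  85 ] 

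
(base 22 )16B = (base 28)mb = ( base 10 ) 627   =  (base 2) 1001110011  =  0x273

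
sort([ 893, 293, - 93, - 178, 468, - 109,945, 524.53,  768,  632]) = [ -178, - 109, - 93,293,468, 524.53, 632,768,893,945]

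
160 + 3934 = 4094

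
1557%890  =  667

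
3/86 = 3/86 =0.03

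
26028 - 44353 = - 18325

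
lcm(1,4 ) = 4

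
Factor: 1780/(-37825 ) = -4/85 =-2^2*5^ ( - 1 )*17^( -1)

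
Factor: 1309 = 7^1*11^1*17^1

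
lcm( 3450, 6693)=334650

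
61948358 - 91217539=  - 29269181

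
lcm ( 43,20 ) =860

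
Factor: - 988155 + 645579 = - 342576 = -2^4 * 3^3*13^1 * 61^1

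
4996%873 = 631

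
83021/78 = 83021/78 = 1064.37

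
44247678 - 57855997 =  - 13608319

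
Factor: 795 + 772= 1567 = 1567^1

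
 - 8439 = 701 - 9140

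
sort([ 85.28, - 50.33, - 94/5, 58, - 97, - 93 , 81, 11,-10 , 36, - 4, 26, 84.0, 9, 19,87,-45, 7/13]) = [ - 97,- 93, - 50.33,  -  45, - 94/5 ,- 10 , - 4,  7/13 , 9, 11, 19, 26,36, 58, 81, 84.0, 85.28, 87] 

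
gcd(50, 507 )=1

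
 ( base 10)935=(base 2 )1110100111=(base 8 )1647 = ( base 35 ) QP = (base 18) 2fh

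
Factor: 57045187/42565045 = 5^(- 1)*61^1*109^( - 1 )*78101^( - 1 )*935167^1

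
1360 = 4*340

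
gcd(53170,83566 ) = 2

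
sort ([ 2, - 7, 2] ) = [ - 7 , 2,  2]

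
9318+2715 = 12033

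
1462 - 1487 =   -  25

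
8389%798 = 409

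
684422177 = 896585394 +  - 212163217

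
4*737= 2948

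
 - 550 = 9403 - 9953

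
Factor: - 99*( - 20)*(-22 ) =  - 43560 = - 2^3*3^2*5^1 * 11^2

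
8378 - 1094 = 7284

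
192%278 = 192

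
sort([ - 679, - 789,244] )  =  [- 789, - 679 , 244]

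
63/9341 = 63/9341= 0.01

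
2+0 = 2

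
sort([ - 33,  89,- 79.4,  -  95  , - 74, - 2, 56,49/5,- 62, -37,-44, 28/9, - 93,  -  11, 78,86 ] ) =[ - 95, - 93,-79.4, - 74 , - 62, - 44, - 37,-33,-11, - 2, 28/9, 49/5,56,78, 86,89]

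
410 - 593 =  - 183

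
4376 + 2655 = 7031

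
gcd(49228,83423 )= 1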